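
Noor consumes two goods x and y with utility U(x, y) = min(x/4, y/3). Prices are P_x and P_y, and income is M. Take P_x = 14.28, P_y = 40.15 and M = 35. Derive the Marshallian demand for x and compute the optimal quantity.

x* = 0.7884

Leontief preferences: the optimum is at the kink where x/4 = y/3, i.e. y = (3/4)·x.
Budget: P_x·x + P_y·(3/4)·x = M, so (4·P_x + 3·P_y)·x = 4·M.
Demand: x*(P_x,P_y,M) = 4·M/(4·P_x + 3·P_y), y* = 3·M/(4·P_x + 3·P_y).
Here 4·14.28 + 3·40.15 = 177.57, giving x* = 0.7884.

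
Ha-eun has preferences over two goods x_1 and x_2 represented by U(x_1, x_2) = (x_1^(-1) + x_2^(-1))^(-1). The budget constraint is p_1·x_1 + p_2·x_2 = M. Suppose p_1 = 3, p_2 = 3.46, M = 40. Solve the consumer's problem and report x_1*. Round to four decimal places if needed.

x_1* = 6.429

MRS = MU_x_1/MU_x_2 = (x_2/x_1)^(2). Set equal to p_1/p_2.
Solve for the ratio: x_2/x_1 = [p_1/p_2]^(0.5).
With the ratio pinned down, the budget gives x_1* = M/(p_1 + p_2·(x_2/x_1)) and x_2* = (x_2/x_1)·x_1*.
Numerically x_2/x_1 = 0.931156, so x_1* = 40/(3 + 3.46·0.931156) = 6.429.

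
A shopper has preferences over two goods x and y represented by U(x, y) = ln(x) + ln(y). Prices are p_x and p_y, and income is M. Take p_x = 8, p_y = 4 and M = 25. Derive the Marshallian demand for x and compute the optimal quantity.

x* = 1.5625

The MRS is y/x. Set MRS = p_x/p_y.
Rearranging, p_y·y = p_x·x. Substituting into the budget gives p_x·x·(1 + 1) = M.
Demand: x*(p_x,p_y,M) = 0.5·M/p_x and y* = 0.5·M/p_y.
At p_x=8, p_y=4, M=25: x* = 0.5·25/8 = 1.5625.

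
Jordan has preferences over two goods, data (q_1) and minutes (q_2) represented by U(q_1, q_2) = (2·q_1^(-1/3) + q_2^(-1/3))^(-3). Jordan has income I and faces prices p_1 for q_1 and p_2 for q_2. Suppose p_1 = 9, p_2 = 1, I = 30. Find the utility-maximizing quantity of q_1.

q_1* = 2.4815

MRS = MU_q_1/MU_q_2 = 2·(q_2/q_1)^(4/3). Set equal to p_1/p_2.
Solve for the ratio: q_2/q_1 = [(1/2)·p_1/p_2]^(0.75).
With the ratio pinned down, the budget gives q_1* = I/(p_1 + p_2·(q_2/q_1)) and q_2* = (q_2/q_1)·q_1*.
Numerically q_2/q_1 = 3.089651, so q_1* = 30/(9 + 1·3.089651) = 2.4815.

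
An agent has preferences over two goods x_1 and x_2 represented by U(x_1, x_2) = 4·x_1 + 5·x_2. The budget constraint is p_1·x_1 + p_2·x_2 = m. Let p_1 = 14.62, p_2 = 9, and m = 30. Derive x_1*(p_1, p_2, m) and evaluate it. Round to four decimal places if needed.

x_1* = 0

x_2 gives more utility per dollar, so spend all income on x_2: x_2* = m/p_2, x_1* = 0.
Numerically: x_1* = 0, x_2* = 3.3333.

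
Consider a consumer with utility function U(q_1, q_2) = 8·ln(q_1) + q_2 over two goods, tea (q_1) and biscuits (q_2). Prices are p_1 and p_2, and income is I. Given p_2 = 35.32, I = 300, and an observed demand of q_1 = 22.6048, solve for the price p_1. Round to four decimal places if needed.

MU_q_1 = 8/q_1, MU_q_2 = 1. Tangency: 8/q_1 = p_1/p_2.
So q_1*(p_1,p_2) = 8·p_2/p_1, independent of income; and q_2* = (I − 8·p_2)/p_2.
Set q_1* = 22.6048 in the demand function and solve for p_1: p_1 = 12.5.

p_1 = 12.5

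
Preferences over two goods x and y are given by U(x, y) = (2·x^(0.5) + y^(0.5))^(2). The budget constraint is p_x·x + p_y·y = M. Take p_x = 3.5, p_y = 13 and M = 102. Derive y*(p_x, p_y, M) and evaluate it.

y* = 0.4948

MRS = MU_x/MU_y = 2·(y/x)^(0.5). Set equal to p_x/p_y.
Hence y/x = ((1/2)·p_x/p_y)^(1/(0.5)), i.e. raised to the 2 power.
Substitute y = (y/x)·x into the budget: x* = M/(p_x + p_y·(y/x)).
Numerically y/x = 0.018121, so x* = 102/(3.5 + 13·0.018121) = 27.305 and y* = 0.018121·27.305 = 0.4948.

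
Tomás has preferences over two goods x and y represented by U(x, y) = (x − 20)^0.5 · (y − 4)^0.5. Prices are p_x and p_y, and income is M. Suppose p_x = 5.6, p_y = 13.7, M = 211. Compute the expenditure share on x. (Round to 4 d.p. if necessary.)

share on x = 0.6355

Discretionary income = 211 − 20·5.6 − 4·13.7 = 44.2; x* = 20 + 0.5·44.2/5.6 = 23.9464; y* = 4 + 0.5·44.2/13.7 = 5.6131.
Expenditure on x: 5.6·23.9464 = 134.1; share = 0.6355.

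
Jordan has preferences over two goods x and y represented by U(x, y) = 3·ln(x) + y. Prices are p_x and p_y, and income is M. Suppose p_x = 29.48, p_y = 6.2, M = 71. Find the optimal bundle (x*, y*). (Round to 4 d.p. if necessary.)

x* = 0.6309, y* = 8.4516

MU_x = 3/x, MU_y = 1. Tangency: 3/x = p_x/p_y.
So x*(p_x,p_y) = 3·p_y/p_x, independent of income; and y* = (M − 3·p_y)/p_y.
At the given prices: x* = 3·6.2/29.48 = 0.6309, and y* = 8.4516.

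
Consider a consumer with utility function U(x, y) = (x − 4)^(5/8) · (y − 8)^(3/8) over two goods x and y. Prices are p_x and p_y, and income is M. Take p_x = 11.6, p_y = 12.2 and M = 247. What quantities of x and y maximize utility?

Substituting into the budget: x* = 4 + 0.625·(M − 4·p_x − 8·p_y)/p_x, and y* = 8 + 0.375·(…)/p_y.
Discretionary income = 247 − 4·11.6 − 8·12.2 = 103; x* = 4 + 0.625·103/11.6 = 9.5496; y* = 8 + 0.375·103/12.2 = 11.166.

x* = 9.5496, y* = 11.166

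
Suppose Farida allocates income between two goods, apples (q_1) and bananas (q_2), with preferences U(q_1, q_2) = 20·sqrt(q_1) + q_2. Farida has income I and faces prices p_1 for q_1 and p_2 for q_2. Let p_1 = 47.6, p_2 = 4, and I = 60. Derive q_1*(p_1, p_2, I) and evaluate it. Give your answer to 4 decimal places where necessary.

Set MRS = p_1/p_2: 10·q_1^(−1/2) = p_1/p_2.
Solve: √q_1 = 10·p_2/p_1, so q_1*(p_1,p_2) = (10·p_2/p_1)², and q_2* = (I − p_1·q_1*)/p_2.
Plugging in: q_1* = (10·4/47.6)² = 0.7062.

q_1* = 0.7062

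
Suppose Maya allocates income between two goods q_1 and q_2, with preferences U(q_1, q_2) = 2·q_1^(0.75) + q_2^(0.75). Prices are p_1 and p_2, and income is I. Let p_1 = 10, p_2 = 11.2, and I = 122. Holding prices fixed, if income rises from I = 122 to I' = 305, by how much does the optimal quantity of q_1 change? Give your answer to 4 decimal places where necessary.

From the CES first-order condition, 2·(q_2/q_1)^(0.25) = p_1/p_2.
Solve for the ratio: q_2/q_1 = [(1/2)·p_1/p_2]^(4).
Substitute q_2 = (q_2/q_1)·q_1 into the budget: q_1* = I/(p_1 + p_2·(q_2/q_1)).
Numerically q_2/q_1 = 0.03972, so q_1* = 122/(10 + 11.2·0.03972) = 11.6804.
At I' = 305: q_1* = 29.201. Change: 29.201 − 11.6804 = 17.5206.

Δq_1* = 17.5206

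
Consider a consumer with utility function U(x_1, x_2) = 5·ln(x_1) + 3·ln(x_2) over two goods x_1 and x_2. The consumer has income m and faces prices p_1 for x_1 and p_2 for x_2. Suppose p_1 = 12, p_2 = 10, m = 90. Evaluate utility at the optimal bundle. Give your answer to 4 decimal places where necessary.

V = 11.3737

Tangency: MRS = (5/3)·x_2/x_1 = p_1/p_2.
So 5·p_2·x_2 = 3·p_1·x_1; combined with the budget, a share 0.625 of income goes to x_1.
Demand: x_1*(p_1,p_2,m) = 0.625·m/p_1 and x_2* = 0.375·m/p_2.
At p_1=12, p_2=10, m=90: x_1* = 0.625·90/12 = 4.6875, x_2* = 3.375.
Utility at the optimum: U(4.6875, 3.375) = 11.3737.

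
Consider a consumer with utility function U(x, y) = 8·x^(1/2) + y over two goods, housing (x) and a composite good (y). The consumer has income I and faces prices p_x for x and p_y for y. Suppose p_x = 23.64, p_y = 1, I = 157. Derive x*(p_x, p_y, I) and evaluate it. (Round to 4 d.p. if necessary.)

x* = 0.0286

MU_x = 4/√x, MU_y = 1. Tangency: 4/√x = p_x/p_y.
Thus x* = (4·p_y/p_x)² — independent of I — with the rest of income spent on y.
Plugging in: x* = (4·1/23.64)² = 0.0286.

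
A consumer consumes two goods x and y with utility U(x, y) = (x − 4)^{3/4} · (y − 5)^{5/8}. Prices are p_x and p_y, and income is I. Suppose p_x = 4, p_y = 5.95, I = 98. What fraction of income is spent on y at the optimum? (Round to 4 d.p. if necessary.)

share on y = 0.5459

Let x' = x−4, y' = y−5. MRS = (6/5)·y'/x' = p_x/p_y.
After buying the subsistence bundle (4, 5), a share 6/11 of the remaining income goes to x: x* = 4 + 6/11·(I − 4p_x − 5p_y)/p_x.
Discretionary income = 98 − 4·4 − 5·5.95 = 52.25; x* = 4 + 6/11·52.25/4 = 11.125; y* = 5 + 5/11·52.25/5.95 = 8.9916.
Expenditure on y: 5.95·8.9916 = 53.5; share = 0.5459.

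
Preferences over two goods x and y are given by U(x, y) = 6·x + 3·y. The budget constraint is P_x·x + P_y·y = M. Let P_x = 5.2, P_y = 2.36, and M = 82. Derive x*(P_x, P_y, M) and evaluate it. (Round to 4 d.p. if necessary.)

x* = 0

Perfect substitutes: compare marginal utility per dollar. 6/P_x vs 3/P_y → 1.1538 vs 1.2712.
y gives more utility per dollar, so spend all income on y: y* = M/P_y, x* = 0.
Numerically: x* = 0, y* = 34.7458.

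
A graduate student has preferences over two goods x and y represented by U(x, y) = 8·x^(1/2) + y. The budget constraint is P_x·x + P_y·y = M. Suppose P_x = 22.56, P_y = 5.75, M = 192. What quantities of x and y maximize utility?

Solve: √x = 4·P_y/P_x, so x*(P_x,P_y) = (4·P_y/P_x)², and y* = (M − P_x·x*)/P_y.
Plugging in: x* = (4·5.75/22.56)² = 1.0394, y* = 29.3133.

x* = 1.0394, y* = 29.3133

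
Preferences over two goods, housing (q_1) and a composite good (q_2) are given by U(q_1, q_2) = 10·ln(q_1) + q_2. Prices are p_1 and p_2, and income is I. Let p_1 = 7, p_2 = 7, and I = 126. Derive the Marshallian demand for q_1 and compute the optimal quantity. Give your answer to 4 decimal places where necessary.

So q_1*(p_1,p_2) = 10·p_2/p_1, independent of income; and q_2* = (I − 10·p_2)/p_2.
At the given prices: q_1* = 10·7/7 = 10.

q_1* = 10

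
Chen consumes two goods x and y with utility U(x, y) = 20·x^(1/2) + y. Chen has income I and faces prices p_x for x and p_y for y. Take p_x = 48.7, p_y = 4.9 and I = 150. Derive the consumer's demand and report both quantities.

x* = 1.0124, y* = 20.5506

MU_x = 10/√x, MU_y = 1. Tangency: 10/√x = p_x/p_y.
Solve: √x = 10·p_y/p_x, so x*(p_x,p_y) = (10·p_y/p_x)², and y* = (I − p_x·x*)/p_y.
Plugging in: x* = (10·4.9/48.7)² = 1.0124, y* = 20.5506.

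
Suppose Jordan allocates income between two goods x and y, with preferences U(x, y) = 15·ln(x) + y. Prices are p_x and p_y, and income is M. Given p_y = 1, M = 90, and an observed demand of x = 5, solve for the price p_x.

p_x = 3

Set MRS = p_x/p_y: (15/x)/1 = p_x/p_y.
So x*(p_x,p_y) = 15·p_y/p_x, independent of income; and y* = (M − 15·p_y)/p_y.
Set x* = 5 in the demand function and solve for p_x: p_x = 3.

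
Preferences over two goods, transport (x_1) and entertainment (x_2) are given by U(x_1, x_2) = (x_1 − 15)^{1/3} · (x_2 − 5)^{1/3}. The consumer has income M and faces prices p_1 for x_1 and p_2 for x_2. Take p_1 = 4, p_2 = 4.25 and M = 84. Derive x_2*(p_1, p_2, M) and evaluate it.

x_2* = 5.3235

This is Cobb-Douglas in (x_1−15, x_2−5): tangency gives 1/3·p_2·(x_2−5) = 1/3·p_1·(x_1−15).
Substituting into the budget: x_1* = 15 + 0.5·(M − 15·p_1 − 5·p_2)/p_1, and x_2* = 5 + 0.5·(…)/p_2.
Discretionary income = 84 − 15·4 − 5·4.25 = 2.75; x_2* = 5 + 0.5·2.75/4.25 = 5.3235.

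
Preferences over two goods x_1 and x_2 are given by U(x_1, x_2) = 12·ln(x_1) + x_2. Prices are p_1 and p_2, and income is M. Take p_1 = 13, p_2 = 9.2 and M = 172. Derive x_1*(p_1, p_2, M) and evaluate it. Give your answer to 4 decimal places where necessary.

x_1* = 8.4923

Set MRS = p_1/p_2: (12/x_1)/1 = p_1/p_2.
So x_1*(p_1,p_2) = 12·p_2/p_1, independent of income; and x_2* = (M − 12·p_2)/p_2.
At the given prices: x_1* = 12·9.2/13 = 8.4923.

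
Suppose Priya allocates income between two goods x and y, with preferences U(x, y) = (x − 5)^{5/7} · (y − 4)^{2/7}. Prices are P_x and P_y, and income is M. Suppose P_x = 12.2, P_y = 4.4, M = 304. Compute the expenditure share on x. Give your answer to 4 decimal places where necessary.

This is Cobb-Douglas in (x−5, y−4): tangency gives 5/7·P_y·(y−4) = 2/7·P_x·(x−5).
After buying the subsistence bundle (5, 4), a share 5/7 of the remaining income goes to x: x* = 5 + 5/7·(M − 5P_x − 4P_y)/P_x.
Discretionary income = 304 − 5·12.2 − 4·4.4 = 225.4; x* = 5 + 5/7·225.4/12.2 = 18.1967; y* = 4 + 2/7·225.4/4.4 = 18.6364.
Expenditure on x: 12.2·18.1967 = 222; share = 0.7303.

share on x = 0.7303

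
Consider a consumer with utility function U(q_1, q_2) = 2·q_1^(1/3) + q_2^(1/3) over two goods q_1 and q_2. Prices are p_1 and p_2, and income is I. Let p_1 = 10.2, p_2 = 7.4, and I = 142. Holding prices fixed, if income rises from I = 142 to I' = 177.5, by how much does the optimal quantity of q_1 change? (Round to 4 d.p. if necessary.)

Δq_1* = 2.4595

From the CES first-order condition, 2·(q_2/q_1)^(2/3) = p_1/p_2.
Hence q_2/q_1 = ((1/2)·p_1/p_2)^(1/(2/3)), i.e. raised to the 1.5 power.
Substitute q_2 = (q_2/q_1)·q_1 into the budget: q_1* = I/(p_1 + p_2·(q_2/q_1)).
Numerically q_2/q_1 = 0.572147, so q_1* = 142/(10.2 + 7.4·0.572147) = 9.838.
At I' = 177.5: q_1* = 12.2974. Change: 12.2974 − 9.838 = 2.4595.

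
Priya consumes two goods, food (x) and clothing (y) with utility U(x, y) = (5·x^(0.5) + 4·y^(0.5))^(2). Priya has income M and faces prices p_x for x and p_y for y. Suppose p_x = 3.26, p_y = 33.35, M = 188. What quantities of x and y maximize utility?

x* = 54.2733, y* = 0.3319

From the CES first-order condition, (5/4)·(y/x)^(0.5) = p_x/p_y.
Hence y/x = ((4/5)·p_x/p_y)^(1/(0.5)), i.e. raised to the 2 power.
Substitute y = (y/x)·x into the budget: x* = M/(p_x + p_y·(y/x)).
Numerically y/x = 0.006115, so x* = 188/(3.26 + 33.35·0.006115) = 54.2733 and y* = 0.006115·54.2733 = 0.3319.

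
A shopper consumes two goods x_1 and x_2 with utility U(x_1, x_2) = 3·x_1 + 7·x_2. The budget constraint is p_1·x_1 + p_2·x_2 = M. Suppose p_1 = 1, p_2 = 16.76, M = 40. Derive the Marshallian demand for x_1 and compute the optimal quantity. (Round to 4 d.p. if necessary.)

Linear utility — the consumer picks whichever good has higher MU/price: 3/1 = 3 vs 7/16.76 = 0.4177.
x_1 gives more utility per dollar, so spend all income on x_1: x_1* = M/p_1, x_2* = 0.
Numerically: x_1* = 40, x_2* = 0.

x_1* = 40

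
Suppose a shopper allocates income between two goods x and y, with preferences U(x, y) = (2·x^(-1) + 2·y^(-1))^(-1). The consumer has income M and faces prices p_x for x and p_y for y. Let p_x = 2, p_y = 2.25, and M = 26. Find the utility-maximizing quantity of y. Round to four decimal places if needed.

MRS = MU_x/MU_y = (y/x)^(2). Set equal to p_x/p_y.
Solve for the ratio: y/x = [p_x/p_y]^(0.5).
Substitute y = (y/x)·x into the budget: x* = M/(p_x + p_y·(y/x)).
Numerically y/x = 0.942809, so x* = 26/(2 + 2.25·0.942809) = 6.3087 and y* = 0.942809·6.3087 = 5.9479.

y* = 5.9479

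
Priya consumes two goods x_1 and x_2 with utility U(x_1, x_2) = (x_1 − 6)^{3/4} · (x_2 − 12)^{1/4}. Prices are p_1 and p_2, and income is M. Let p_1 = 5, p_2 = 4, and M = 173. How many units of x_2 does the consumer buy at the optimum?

After buying the subsistence bundle (6, 12), a share 0.75 of the remaining income goes to x_1: x_1* = 6 + 0.75·(M − 6p_1 − 12p_2)/p_1.
Discretionary income = 173 − 6·5 − 12·4 = 95; x_2* = 12 + 0.25·95/4 = 17.9375.

x_2* = 17.9375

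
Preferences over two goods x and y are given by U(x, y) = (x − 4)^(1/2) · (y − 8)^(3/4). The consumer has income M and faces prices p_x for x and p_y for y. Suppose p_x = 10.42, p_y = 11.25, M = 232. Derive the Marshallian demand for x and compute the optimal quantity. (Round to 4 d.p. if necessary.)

x* = 7.8511

MRS = (2/3)·(y−8)/(x−4). Tangency with p_x/p_y gives y−8 = (3/2)·(p_x/p_y)·(x−4).
Substituting into the budget: x* = 4 + 0.4·(M − 4·p_x − 8·p_y)/p_x, and y* = 8 + 0.6·(…)/p_y.
Discretionary income = 232 − 4·10.42 − 8·11.25 = 100.32; x* = 4 + 0.4·100.32/10.42 = 7.8511.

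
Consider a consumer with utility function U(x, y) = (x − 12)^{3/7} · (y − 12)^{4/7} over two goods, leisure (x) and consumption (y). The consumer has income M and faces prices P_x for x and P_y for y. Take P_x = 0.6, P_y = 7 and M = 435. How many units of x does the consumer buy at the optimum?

x* = 257.5714

MRS = (3/4)·(y−12)/(x−12). Tangency with P_x/P_y gives y−12 = (4/3)·(P_x/P_y)·(x−12).
Substituting into the budget: x* = 12 + 3/7·(M − 12·P_x − 12·P_y)/P_x, and y* = 12 + 4/7·(…)/P_y.
Discretionary income = 435 − 12·0.6 − 12·7 = 343.8; x* = 12 + 3/7·343.8/0.6 = 257.5714.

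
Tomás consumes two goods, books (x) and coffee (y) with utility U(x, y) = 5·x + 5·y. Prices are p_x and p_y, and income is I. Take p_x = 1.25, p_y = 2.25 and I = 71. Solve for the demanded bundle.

x* = 56.8, y* = 0

Perfect substitutes: compare marginal utility per dollar. 5/p_x vs 5/p_y → 4 vs 2.2222.
x gives more utility per dollar, so spend all income on x: x* = I/p_x, y* = 0.
Numerically: x* = 56.8, y* = 0.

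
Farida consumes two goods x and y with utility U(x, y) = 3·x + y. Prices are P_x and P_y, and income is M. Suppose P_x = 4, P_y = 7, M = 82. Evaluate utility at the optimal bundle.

V = 61.5

Linear utility — the consumer picks whichever good has higher MU/price: 3/4 = 0.75 vs 1/7 = 0.1429.
x gives more utility per dollar, so spend all income on x: x* = M/P_x, y* = 0.
Numerically: x* = 20.5, y* = 0.
Utility at the optimum: U(20.5, 0) = 61.5.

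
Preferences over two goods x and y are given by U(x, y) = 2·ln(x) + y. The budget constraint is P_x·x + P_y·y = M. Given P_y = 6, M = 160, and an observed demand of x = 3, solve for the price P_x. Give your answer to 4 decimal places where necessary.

P_x = 4

Set MRS = P_x/P_y: (2/x)/1 = P_x/P_y.
So x*(P_x,P_y) = 2·P_y/P_x, independent of income; and y* = (M − 2·P_y)/P_y.
Set x* = 3 in the demand function and solve for P_x: P_x = 4.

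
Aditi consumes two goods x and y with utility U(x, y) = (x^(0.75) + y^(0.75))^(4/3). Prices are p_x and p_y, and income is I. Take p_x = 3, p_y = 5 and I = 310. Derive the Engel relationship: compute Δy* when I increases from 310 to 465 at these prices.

Δy* = 5.5066

With the ratio pinned down, the budget gives x* = I/(p_x + p_y·(y/x)) and y* = (y/x)·x*.
Numerically y/x = 0.1296, so x* = 310/(3 + 5·0.1296) = 84.9781 and y* = 0.1296·84.9781 = 11.0132.
At I' = 465: y* = 16.5197. Change: 16.5197 − 11.0132 = 5.5066.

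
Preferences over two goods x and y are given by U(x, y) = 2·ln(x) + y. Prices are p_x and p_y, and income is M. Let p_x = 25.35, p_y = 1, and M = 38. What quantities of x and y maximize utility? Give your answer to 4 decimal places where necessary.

x* = 0.0789, y* = 36

Set MRS = p_x/p_y: (2/x)/1 = p_x/p_y.
So x*(p_x,p_y) = 2·p_y/p_x, independent of income; and y* = (M − 2·p_y)/p_y.
At the given prices: x* = 2·1/25.35 = 0.0789, and y* = 36.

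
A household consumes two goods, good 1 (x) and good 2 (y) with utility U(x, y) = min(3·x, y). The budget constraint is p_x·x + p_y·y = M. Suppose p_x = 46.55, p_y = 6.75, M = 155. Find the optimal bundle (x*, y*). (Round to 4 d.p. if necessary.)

x* = 2.3204, y* = 6.9611

Leontief preferences: the optimum is at the kink where x/1 = y/3, i.e. y = 3·x.
Budget: p_x·x + p_y·3·x = M, so (p_x + 3·p_y)·x = M.
Demand: x*(p_x,p_y,M) = M/(p_x + 3·p_y), y* = 3·M/(p_x + 3·p_y).
Here 46.55 + 3·6.75 = 66.8, giving x* = 2.3204 and y* = 6.9611.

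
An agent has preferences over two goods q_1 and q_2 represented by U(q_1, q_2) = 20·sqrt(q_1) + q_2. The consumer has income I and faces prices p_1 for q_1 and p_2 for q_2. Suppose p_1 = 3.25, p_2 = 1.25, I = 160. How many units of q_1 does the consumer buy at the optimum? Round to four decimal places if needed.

MU_q_1 = 10/√q_1, MU_q_2 = 1. Tangency: 10/√q_1 = p_1/p_2.
Thus q_1* = (10·p_2/p_1)² — independent of I — with the rest of income spent on q_2.
Plugging in: q_1* = (10·1.25/3.25)² = 14.7929.

q_1* = 14.7929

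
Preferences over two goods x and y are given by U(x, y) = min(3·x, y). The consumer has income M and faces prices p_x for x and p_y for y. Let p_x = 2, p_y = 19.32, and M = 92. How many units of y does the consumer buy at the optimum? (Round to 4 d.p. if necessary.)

y* = 4.6031

Demand: x*(p_x,p_y,M) = M/(p_x + 3·p_y), y* = 3·M/(p_x + 3·p_y).
Here 2 + 3·19.32 = 59.96, giving y* = 4.6031.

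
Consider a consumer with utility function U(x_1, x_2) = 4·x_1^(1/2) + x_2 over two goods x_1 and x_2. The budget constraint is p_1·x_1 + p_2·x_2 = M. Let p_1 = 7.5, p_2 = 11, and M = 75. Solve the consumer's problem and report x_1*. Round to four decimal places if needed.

Utility is quasi-linear in x_2; the FOC for x_1 is 2/√x_1 = p_1/p_2.
Solve: √x_1 = 2·p_2/p_1, so x_1*(p_1,p_2) = (2·p_2/p_1)², and x_2* = (M − p_1·x_1*)/p_2.
Plugging in: x_1* = (2·11/7.5)² = 8.6044.

x_1* = 8.6044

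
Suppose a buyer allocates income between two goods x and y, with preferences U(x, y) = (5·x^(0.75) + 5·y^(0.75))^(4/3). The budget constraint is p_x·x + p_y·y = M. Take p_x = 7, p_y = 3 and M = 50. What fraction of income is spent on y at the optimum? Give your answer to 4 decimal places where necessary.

MRS = MU_x/MU_y = (y/x)^(0.25). Set equal to p_x/p_y.
Hence y/x = (p_x/p_y)^(1/(0.25)), i.e. raised to the 4 power.
With the ratio pinned down, the budget gives x* = M/(p_x + p_y·(y/x)) and y* = (y/x)·x*.
Numerically y/x = 29.641975, so x* = 50/(7 + 3·29.641975) = 0.5212 and y* = 29.641975·0.5212 = 15.4505.
Expenditure on y: 3·15.4505 = 46.3514; share = 0.927.

share on y = 0.927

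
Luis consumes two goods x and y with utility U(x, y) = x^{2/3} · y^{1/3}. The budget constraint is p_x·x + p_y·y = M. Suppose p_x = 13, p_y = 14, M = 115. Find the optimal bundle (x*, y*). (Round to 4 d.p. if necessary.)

x* = 5.8974, y* = 2.7381

Tangency: MRS = 2·y/x = p_x/p_y.
So 2/3·p_y·y = 1/3·p_x·x; combined with the budget, a share 2/3 of income goes to x.
Demand: x*(p_x,p_y,M) = 2/3·M/p_x and y* = 1/3·M/p_y.
At p_x=13, p_y=14, M=115: x* = 2/3·115/13 = 5.8974, y* = 2.7381.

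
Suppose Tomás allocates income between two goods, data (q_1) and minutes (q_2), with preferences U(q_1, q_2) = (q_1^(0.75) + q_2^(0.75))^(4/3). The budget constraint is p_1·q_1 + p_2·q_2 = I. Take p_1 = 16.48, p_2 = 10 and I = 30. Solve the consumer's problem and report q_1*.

MU_q_1 ∝ q_1^(-0.25), MU_q_2 ∝ q_2^(-0.25), so MRS = (q_2/q_1)^(0.25) = p_1/p_2.
Hence q_2/q_1 = (p_1/p_2)^(1/(0.25)), i.e. raised to the 4 power.
With the ratio pinned down, the budget gives q_1* = I/(p_1 + p_2·(q_2/q_1)) and q_2* = (q_2/q_1)·q_1*.
Numerically q_2/q_1 = 7.376135, so q_1* = 30/(16.48 + 10·7.376135) = 0.3324.

q_1* = 0.3324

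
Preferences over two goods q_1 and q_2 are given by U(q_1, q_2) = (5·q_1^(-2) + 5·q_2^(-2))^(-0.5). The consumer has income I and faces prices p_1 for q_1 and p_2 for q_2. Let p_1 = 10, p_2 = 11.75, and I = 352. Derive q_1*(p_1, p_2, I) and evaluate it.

MU_q_1 ∝ 5·q_1^(-3), MU_q_2 ∝ 5·q_2^(-3), so MRS = (q_2/q_1)^(3) = p_1/p_2.
Solve for the ratio: q_2/q_1 = [p_1/p_2]^(1/3).
Substitute q_2 = (q_2/q_1)·q_1 into the budget: q_1* = I/(p_1 + p_2·(q_2/q_1)).
Numerically q_2/q_1 = 0.947663, so q_1* = 352/(10 + 11.75·0.947663) = 16.6548.

q_1* = 16.6548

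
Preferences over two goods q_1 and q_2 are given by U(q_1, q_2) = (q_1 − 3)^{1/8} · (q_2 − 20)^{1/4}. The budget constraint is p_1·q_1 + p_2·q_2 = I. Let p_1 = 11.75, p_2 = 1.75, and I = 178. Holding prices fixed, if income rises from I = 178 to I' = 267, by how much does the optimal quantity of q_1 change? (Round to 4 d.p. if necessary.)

Δq_1* = 2.5248

Substituting into the budget: q_1* = 3 + 1/3·(I − 3·p_1 − 20·p_2)/p_1, and q_2* = 20 + 2/3·(…)/p_2.
Discretionary income = 178 − 3·11.75 − 20·1.75 = 107.75; q_1* = 3 + 1/3·107.75/11.75 = 6.0567.
At I' = 267: q_1* = 8.5816. Change: 8.5816 − 6.0567 = 2.5248.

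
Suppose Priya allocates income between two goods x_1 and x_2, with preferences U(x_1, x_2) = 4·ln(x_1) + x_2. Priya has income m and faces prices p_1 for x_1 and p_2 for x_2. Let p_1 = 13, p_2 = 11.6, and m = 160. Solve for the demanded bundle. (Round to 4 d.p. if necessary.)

MU_x_1 = 4/x_1, MU_x_2 = 1. Tangency: 4/x_1 = p_1/p_2.
So x_1*(p_1,p_2) = 4·p_2/p_1, independent of income; and x_2* = (m − 4·p_2)/p_2.
At the given prices: x_1* = 4·11.6/13 = 3.5692, and x_2* = 9.7931.

x_1* = 3.5692, x_2* = 9.7931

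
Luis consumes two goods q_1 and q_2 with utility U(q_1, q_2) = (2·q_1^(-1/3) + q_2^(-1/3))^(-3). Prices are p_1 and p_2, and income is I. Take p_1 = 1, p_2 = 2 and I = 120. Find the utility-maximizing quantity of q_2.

MU_q_1 ∝ 2·q_1^(-4/3), MU_q_2 ∝ q_2^(-4/3), so MRS = 2·(q_2/q_1)^(4/3) = p_1/p_2.
Hence q_2/q_1 = ((1/2)·p_1/p_2)^(1/(4/3)), i.e. raised to the 0.75 power.
With the ratio pinned down, the budget gives q_1* = I/(p_1 + p_2·(q_2/q_1)) and q_2* = (q_2/q_1)·q_1*.
Numerically q_2/q_1 = 0.353553, so q_1* = 120/(1 + 2·0.353553) = 70.2944 and q_2* = 0.353553·70.2944 = 24.8528.

q_2* = 24.8528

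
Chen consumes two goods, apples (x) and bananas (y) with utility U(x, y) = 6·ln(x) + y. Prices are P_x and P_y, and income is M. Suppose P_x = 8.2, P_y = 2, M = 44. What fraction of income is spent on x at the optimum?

share on x = 0.2727

At the given prices: x* = 6·2/8.2 = 1.4634, and y* = 16.
Expenditure on x: 8.2·1.4634 = 12; share = 0.2727.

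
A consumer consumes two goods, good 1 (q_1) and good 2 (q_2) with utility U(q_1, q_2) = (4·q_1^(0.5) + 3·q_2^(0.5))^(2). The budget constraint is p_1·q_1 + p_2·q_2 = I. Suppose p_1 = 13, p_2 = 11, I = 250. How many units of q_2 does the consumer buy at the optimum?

q_2* = 9.0754

Numerically q_2/q_1 = 0.78564, so q_1* = 250/(13 + 11·0.78564) = 11.5516 and q_2* = 0.78564·11.5516 = 9.0754.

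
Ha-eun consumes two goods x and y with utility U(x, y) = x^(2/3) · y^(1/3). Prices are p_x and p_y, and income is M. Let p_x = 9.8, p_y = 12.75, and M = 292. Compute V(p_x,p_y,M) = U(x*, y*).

MU_x/MU_y = (2/3·y)/(1/3·x); tangency sets this equal to p_x/p_y.
So 2/3·p_y·y = 1/3·p_x·x; combined with the budget, a share 2/3 of income goes to x.
Demand: x*(p_x,p_y,M) = 2/3·M/p_x and y* = 1/3·M/p_y.
At p_x=9.8, p_y=12.75, M=292: x* = 2/3·292/9.8 = 19.8639, y* = 7.634.
Utility at the optimum: U(19.8639, 7.634) = 14.442.

V = 14.442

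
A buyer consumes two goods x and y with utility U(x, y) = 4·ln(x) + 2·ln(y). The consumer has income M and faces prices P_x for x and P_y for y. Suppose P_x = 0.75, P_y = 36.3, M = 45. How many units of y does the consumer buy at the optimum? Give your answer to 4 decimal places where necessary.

y* = 0.4132

Tangency: MRS = 2·y/x = P_x/P_y.
So 4·P_y·y = 2·P_x·x; combined with the budget, a share 2/3 of income goes to x.
Demand: x*(P_x,P_y,M) = 2/3·M/P_x and y* = 1/3·M/P_y.
At P_x=0.75, P_y=36.3, M=45: y* = 1/3·45/36.3 = 0.4132.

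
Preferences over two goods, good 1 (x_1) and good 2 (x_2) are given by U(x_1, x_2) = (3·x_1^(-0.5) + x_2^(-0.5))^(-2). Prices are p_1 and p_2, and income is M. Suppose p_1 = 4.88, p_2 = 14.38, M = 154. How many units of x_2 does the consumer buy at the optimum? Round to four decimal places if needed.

x_2* = 4.3696

MRS = MU_x_1/MU_x_2 = 3·(x_2/x_1)^(1.5). Set equal to p_1/p_2.
Hence x_2/x_1 = ((1/3)·p_1/p_2)^(1/(1.5)), i.e. raised to the 2/3 power.
Substitute x_2 = (x_2/x_1)·x_1 into the budget: x_1* = M/(p_1 + p_2·(x_2/x_1)).
Numerically x_2/x_1 = 0.233898, so x_1* = 154/(4.88 + 14.38·0.233898) = 18.6815 and x_2* = 0.233898·18.6815 = 4.3696.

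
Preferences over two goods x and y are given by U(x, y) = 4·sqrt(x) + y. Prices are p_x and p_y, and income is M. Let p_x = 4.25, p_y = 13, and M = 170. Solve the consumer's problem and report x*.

Plugging in: x* = (2·13/4.25)² = 37.4256.

x* = 37.4256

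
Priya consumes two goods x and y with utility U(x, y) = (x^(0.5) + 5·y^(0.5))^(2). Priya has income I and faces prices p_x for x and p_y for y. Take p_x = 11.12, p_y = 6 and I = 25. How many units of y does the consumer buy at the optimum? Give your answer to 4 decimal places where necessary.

MRS = MU_x/MU_y = (1/5)·(y/x)^(0.5). Set equal to p_x/p_y.
Hence y/x = (5·p_x/p_y)^(1/(0.5)), i.e. raised to the 2 power.
With the ratio pinned down, the budget gives x* = I/(p_x + p_y·(y/x)) and y* = (y/x)·x*.
Numerically y/x = 85.871111, so x* = 25/(11.12 + 6·85.871111) = 0.0475 and y* = 85.871111·0.0475 = 4.0786.

y* = 4.0786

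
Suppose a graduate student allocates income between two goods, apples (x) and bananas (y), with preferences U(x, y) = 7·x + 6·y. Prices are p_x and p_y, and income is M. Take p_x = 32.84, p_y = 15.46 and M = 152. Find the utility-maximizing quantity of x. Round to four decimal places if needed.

x* = 0

Linear utility — the consumer picks whichever good has higher MU/price: 7/32.84 = 0.2132 vs 6/15.46 = 0.3881.
y gives more utility per dollar, so spend all income on y: y* = M/p_y, x* = 0.
Numerically: x* = 0, y* = 9.8318.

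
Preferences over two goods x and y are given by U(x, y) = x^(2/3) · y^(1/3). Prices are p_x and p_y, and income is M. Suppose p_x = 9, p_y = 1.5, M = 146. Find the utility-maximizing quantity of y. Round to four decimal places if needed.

y* = 32.4444

MU_x/MU_y = (2/3·y)/(1/3·x); tangency sets this equal to p_x/p_y.
So 2/3·p_y·y = 1/3·p_x·x; combined with the budget, a share 2/3 of income goes to x.
Demand: x*(p_x,p_y,M) = 2/3·M/p_x and y* = 1/3·M/p_y.
At p_x=9, p_y=1.5, M=146: y* = 1/3·146/1.5 = 32.4444.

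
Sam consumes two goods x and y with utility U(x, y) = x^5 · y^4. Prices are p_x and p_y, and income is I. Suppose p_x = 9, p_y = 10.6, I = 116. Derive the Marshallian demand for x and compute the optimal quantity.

x* = 7.1605

The MRS is (5/4)·y/x. Set MRS = p_x/p_y.
Rearranging, p_y·y = (4/5)·p_x·x. Substituting into the budget gives p_x·x·(1 + (4/5)) = I.
Demand: x*(p_x,p_y,I) = 5/9·I/p_x and y* = 4/9·I/p_y.
At p_x=9, p_y=10.6, I=116: x* = 5/9·116/9 = 7.1605.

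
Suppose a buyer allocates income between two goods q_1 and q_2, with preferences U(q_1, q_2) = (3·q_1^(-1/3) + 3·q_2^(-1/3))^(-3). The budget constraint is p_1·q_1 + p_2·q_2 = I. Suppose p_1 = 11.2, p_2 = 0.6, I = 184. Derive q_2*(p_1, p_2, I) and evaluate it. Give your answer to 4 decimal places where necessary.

q_2* = 99.613

Numerically q_2/q_1 = 8.980491, so q_1* = 184/(11.2 + 0.6·8.980491) = 11.0922 and q_2* = 8.980491·11.0922 = 99.613.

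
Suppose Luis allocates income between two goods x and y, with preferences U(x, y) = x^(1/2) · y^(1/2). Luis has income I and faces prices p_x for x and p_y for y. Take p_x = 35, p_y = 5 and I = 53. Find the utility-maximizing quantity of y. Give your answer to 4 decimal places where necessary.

Tangency: MRS = y/x = p_x/p_y.
Rearranging, p_y·y = p_x·x. Substituting into the budget gives p_x·x·(1 + 1) = I.
Demand: x*(p_x,p_y,I) = 0.5·I/p_x and y* = 0.5·I/p_y.
At p_x=35, p_y=5, I=53: y* = 0.5·53/5 = 5.3.

y* = 5.3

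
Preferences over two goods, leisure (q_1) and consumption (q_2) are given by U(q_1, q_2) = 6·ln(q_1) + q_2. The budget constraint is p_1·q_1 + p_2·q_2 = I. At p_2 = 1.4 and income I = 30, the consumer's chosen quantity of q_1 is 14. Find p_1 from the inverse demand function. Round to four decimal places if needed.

p_1 = 0.6

MU_q_1 = 6/q_1, MU_q_2 = 1. Tangency: 6/q_1 = p_1/p_2.
So q_1*(p_1,p_2) = 6·p_2/p_1, independent of income; and q_2* = (I − 6·p_2)/p_2.
Set q_1* = 14 in the demand function and solve for p_1: p_1 = 0.6.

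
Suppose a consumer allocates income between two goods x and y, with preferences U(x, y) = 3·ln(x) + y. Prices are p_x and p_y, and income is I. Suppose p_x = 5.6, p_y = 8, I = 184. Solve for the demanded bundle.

Set MRS = p_x/p_y: (3/x)/1 = p_x/p_y.
So x*(p_x,p_y) = 3·p_y/p_x, independent of income; and y* = (I − 3·p_y)/p_y.
At the given prices: x* = 3·8/5.6 = 4.2857, and y* = 20.

x* = 4.2857, y* = 20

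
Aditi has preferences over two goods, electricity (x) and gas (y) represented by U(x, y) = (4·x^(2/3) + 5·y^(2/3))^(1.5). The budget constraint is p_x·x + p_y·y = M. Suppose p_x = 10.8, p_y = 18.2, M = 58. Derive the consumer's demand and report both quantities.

x* = 3.182, y* = 1.2986

Numerically y/x = 0.408119, so x* = 58/(10.8 + 18.2·0.408119) = 3.182 and y* = 0.408119·3.182 = 1.2986.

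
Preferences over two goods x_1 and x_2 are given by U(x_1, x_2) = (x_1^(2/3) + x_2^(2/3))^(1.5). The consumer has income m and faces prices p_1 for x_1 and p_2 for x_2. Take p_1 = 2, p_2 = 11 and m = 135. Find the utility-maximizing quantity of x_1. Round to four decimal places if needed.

Numerically x_2/x_1 = 0.006011, so x_1* = 135/(2 + 11·0.006011) = 65.34.

x_1* = 65.34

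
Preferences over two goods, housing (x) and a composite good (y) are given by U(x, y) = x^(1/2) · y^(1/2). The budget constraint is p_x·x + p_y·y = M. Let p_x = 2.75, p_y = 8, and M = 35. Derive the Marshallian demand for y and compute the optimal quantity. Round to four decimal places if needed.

y* = 2.1875

Tangency: MRS = y/x = p_x/p_y.
So 0.5·p_y·y = 0.5·p_x·x; combined with the budget, a share 0.5 of income goes to x.
Demand: x*(p_x,p_y,M) = 0.5·M/p_x and y* = 0.5·M/p_y.
At p_x=2.75, p_y=8, M=35: y* = 0.5·35/8 = 2.1875.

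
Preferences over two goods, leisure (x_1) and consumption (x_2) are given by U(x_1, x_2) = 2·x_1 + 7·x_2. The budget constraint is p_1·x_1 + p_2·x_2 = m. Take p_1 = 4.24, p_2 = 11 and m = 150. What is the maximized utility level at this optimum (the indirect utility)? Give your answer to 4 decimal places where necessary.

Perfect substitutes: compare marginal utility per dollar. 2/p_1 vs 7/p_2 → 0.4717 vs 0.6364.
x_2 gives more utility per dollar, so spend all income on x_2: x_2* = m/p_2, x_1* = 0.
Numerically: x_1* = 0, x_2* = 13.6364.
Utility at the optimum: U(0, 13.6364) = 95.4545.

V = 95.4545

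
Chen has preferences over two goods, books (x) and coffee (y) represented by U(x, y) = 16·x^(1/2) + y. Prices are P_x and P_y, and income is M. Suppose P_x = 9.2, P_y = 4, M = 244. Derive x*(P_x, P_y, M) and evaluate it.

x* = 12.0983

MU_x = 8/√x, MU_y = 1. Tangency: 8/√x = P_x/P_y.
Solve: √x = 8·P_y/P_x, so x*(P_x,P_y) = (8·P_y/P_x)², and y* = (M − P_x·x*)/P_y.
Plugging in: x* = (8·4/9.2)² = 12.0983.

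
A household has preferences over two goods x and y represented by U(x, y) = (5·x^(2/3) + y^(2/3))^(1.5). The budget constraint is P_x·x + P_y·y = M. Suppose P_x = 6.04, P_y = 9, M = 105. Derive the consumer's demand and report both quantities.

x* = 17.3217, y* = 0.0419

MU_x ∝ 5·x^(-1/3), MU_y ∝ y^(-1/3), so MRS = 5·(y/x)^(1/3) = P_x/P_y.
Solve for the ratio: y/x = [(1/5)·P_x/P_y]^(3).
Substitute y = (y/x)·x into the budget: x* = M/(P_x + P_y·(y/x)).
Numerically y/x = 0.002418, so x* = 105/(6.04 + 9·0.002418) = 17.3217 and y* = 0.002418·17.3217 = 0.0419.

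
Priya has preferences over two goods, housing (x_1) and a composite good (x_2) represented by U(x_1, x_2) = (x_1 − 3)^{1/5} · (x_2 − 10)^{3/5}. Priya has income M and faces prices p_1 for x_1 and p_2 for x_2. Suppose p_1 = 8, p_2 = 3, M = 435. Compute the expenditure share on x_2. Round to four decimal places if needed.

share on x_2 = 0.7259

This is Cobb-Douglas in (x_1−3, x_2−10): tangency gives 0.2·p_2·(x_2−10) = 0.6·p_1·(x_1−3).
Substituting into the budget: x_1* = 3 + 0.25·(M − 3·p_1 − 10·p_2)/p_1, and x_2* = 10 + 0.75·(…)/p_2.
Discretionary income = 435 − 3·8 − 10·3 = 381; x_1* = 3 + 0.25·381/8 = 14.9062; x_2* = 10 + 0.75·381/3 = 105.25.
Expenditure on x_2: 3·105.25 = 315.75; share = 0.7259.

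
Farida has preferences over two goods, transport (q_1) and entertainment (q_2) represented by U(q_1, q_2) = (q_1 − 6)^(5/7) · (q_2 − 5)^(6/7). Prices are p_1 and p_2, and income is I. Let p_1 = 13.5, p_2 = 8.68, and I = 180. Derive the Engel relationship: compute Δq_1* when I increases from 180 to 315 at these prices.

Discretionary income = 180 − 6·13.5 − 5·8.68 = 55.6; q_1* = 6 + 5/11·55.6/13.5 = 7.8721.
At I' = 315: q_1* = 12.4175. Change: 12.4175 − 7.8721 = 4.5455.

Δq_1* = 4.5455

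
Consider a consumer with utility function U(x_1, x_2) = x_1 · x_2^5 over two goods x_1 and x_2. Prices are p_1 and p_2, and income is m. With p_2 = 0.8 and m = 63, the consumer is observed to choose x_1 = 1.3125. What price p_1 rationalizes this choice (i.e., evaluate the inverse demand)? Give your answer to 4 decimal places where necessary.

p_1 = 8

Tangency: MRS = (1/5)·x_2/x_1 = p_1/p_2.
Rearranging, p_2·x_2 = 5·p_1·x_1. Substituting into the budget gives p_1·x_1·(1 + 5) = m.
Demand: x_1*(p_1,p_2,m) = 1/6·m/p_1 and x_2* = 5/6·m/p_2.
Set x_1* = 1.3125 in the demand function and solve for p_1: p_1 = 8.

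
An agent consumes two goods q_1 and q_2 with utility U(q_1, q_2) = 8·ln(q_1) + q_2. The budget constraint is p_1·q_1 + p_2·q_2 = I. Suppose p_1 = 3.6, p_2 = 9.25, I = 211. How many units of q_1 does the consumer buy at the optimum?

q_1* = 20.5556

Set MRS = p_1/p_2: (8/q_1)/1 = p_1/p_2.
So q_1*(p_1,p_2) = 8·p_2/p_1, independent of income; and q_2* = (I − 8·p_2)/p_2.
At the given prices: q_1* = 8·9.25/3.6 = 20.5556.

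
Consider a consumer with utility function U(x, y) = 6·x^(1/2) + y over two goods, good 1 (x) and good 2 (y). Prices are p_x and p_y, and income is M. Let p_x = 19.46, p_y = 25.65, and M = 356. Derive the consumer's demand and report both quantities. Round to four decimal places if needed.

x* = 15.6362, y* = 2.0163

Thus x* = (3·p_y/p_x)² — independent of M — with the rest of income spent on y.
Plugging in: x* = (3·25.65/19.46)² = 15.6362, y* = 2.0163.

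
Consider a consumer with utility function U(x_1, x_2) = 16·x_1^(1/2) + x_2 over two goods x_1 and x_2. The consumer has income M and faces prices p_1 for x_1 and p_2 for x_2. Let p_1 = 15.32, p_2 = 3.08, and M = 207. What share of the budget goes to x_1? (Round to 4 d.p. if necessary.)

MU_x_1 = 8/√x_1, MU_x_2 = 1. Tangency: 8/√x_1 = p_1/p_2.
Solve: √x_1 = 8·p_2/p_1, so x_1*(p_1,p_2) = (8·p_2/p_1)², and x_2* = (M − p_1·x_1*)/p_2.
Plugging in: x_1* = (8·3.08/15.32)² = 2.5868, x_2* = 54.341.
Expenditure on x_1: 15.32·2.5868 = 39.6299; share = 0.1914.

share on x_1 = 0.1914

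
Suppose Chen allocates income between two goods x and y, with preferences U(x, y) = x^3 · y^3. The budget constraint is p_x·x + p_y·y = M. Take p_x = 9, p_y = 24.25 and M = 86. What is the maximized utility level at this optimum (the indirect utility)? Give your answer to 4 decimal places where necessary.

The MRS is y/x. Set MRS = p_x/p_y.
Rearranging, p_y·y = p_x·x. Substituting into the budget gives p_x·x·(1 + 1) = M.
Demand: x*(p_x,p_y,M) = 0.5·M/p_x and y* = 0.5·M/p_y.
At p_x=9, p_y=24.25, M=86: x* = 0.5·86/9 = 4.7778, y* = 1.7732.
Utility at the optimum: U(4.7778, 1.7732) = 608.0622.

V = 608.0622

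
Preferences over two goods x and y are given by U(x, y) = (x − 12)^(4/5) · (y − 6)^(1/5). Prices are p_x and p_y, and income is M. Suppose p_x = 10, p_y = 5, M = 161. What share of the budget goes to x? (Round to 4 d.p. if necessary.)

MRS = 4·(y−6)/(x−12). Tangency with p_x/p_y gives y−6 = (1/4)·(p_x/p_y)·(x−12).
Substituting into the budget: x* = 12 + 0.8·(M − 12·p_x − 6·p_y)/p_x, and y* = 6 + 0.2·(…)/p_y.
Discretionary income = 161 − 12·10 − 6·5 = 11; x* = 12 + 0.8·11/10 = 12.88; y* = 6 + 0.2·11/5 = 6.44.
Expenditure on x: 10·12.88 = 128.8; share = 0.8.

share on x = 0.8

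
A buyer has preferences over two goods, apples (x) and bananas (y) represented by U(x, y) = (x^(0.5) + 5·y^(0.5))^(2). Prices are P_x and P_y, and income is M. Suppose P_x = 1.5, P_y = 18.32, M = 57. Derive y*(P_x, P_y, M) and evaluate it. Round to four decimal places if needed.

MRS = MU_x/MU_y = (1/5)·(y/x)^(0.5). Set equal to P_x/P_y.
Hence y/x = (5·P_x/P_y)^(1/(0.5)), i.e. raised to the 2 power.
With the ratio pinned down, the budget gives x* = M/(P_x + P_y·(y/x)) and y* = (y/x)·x*.
Numerically y/x = 0.167599, so x* = 57/(1.5 + 18.32·0.167599) = 12.4715 and y* = 0.167599·12.4715 = 2.0902.

y* = 2.0902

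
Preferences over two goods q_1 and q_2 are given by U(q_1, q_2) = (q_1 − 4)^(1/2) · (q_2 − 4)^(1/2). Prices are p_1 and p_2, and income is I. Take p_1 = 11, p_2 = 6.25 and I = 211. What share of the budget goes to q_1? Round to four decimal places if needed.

share on q_1 = 0.545

This is Cobb-Douglas in (q_1−4, q_2−4): tangency gives 0.5·p_2·(q_2−4) = 0.5·p_1·(q_1−4).
After buying the subsistence bundle (4, 4), a share 0.5 of the remaining income goes to q_1: q_1* = 4 + 0.5·(I − 4p_1 − 4p_2)/p_1.
Discretionary income = 211 − 4·11 − 4·6.25 = 142; q_1* = 4 + 0.5·142/11 = 10.4545; q_2* = 4 + 0.5·142/6.25 = 15.36.
Expenditure on q_1: 11·10.4545 = 115; share = 0.545.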